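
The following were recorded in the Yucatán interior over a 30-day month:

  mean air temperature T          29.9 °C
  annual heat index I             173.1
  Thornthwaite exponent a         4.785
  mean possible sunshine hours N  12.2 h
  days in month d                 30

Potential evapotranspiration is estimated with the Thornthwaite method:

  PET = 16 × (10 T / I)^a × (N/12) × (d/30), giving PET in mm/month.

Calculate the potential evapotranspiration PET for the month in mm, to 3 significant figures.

10T/I = 10 × 29.9 / 173.1 = 1.7273
(10T/I)^a = 1.7273^4.785 = 13.6711
Uncorrected PET = 16 × 13.6711 = 218.738 mm
Correction = (N/12)(d/30) = (12.2/12)(30/30) = 1.0167
PET = 218.738 × 1.0167 = 222.391 mm/month

222 mm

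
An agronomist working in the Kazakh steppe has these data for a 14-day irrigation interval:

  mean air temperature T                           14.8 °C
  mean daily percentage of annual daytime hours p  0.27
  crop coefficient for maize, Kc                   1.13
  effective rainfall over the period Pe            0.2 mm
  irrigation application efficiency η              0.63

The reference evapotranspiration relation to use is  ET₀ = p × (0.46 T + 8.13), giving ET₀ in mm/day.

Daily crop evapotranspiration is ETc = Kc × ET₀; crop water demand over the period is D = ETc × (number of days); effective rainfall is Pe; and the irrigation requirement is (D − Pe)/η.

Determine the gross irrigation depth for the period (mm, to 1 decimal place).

ET₀ = 0.27 × (0.46 × 14.8 + 8.13) = 0.27 × 14.938 = 4.0333 mm/d
ETc = Kc × ET₀ = 1.13 × 4.0333 = 4.5576 mm/d
Crop demand D = ETc × 14 d = 4.5576 × 14 = 63.806 mm
D − Pe = 63.806 − 0.2 = 63.606 mm
Gross irrigation = 63.606 / 0.63 = 100.962 mm

101.0 mm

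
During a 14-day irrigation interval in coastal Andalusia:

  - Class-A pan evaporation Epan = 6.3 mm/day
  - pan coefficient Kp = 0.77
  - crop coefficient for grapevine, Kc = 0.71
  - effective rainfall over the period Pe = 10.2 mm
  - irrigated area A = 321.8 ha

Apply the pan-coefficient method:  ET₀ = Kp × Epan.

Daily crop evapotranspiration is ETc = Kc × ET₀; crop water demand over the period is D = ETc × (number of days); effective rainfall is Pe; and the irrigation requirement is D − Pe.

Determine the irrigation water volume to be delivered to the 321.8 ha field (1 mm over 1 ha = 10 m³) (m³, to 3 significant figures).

ET₀ = 0.77 × 6.3 = 4.8510 mm/d
ETc = Kc × ET₀ = 0.71 × 4.8510 = 3.4442 mm/d
Crop demand D = ETc × 14 d = 3.4442 × 14 = 48.219 mm
D − Pe = 48.219 − 10.2 = 38.019 mm
Volume = 38.019 mm × 321.8 ha × 10 = 122345.1 m³

122000 m³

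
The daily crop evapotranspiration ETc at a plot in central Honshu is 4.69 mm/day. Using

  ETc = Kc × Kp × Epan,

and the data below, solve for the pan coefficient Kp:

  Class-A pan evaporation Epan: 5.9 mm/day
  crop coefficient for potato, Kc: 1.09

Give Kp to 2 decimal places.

0.73

ETc = Kc × Kp × Epan  ⇒  Kp = ETc / (Kc × Epan)
Kp = 4.69 / (1.09 × 5.9) = 4.69 / 6.431 = 0.7293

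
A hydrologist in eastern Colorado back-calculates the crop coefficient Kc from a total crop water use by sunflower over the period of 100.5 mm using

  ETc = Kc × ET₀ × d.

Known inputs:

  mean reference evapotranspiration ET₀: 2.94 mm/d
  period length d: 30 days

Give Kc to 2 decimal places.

ETc = Kc × ET₀ × d  ⇒  Kc = ETc / (ET₀ × d)
Kc = 100.5 / (2.94 × 30) = 100.5 / 88.20 = 1.1395

1.14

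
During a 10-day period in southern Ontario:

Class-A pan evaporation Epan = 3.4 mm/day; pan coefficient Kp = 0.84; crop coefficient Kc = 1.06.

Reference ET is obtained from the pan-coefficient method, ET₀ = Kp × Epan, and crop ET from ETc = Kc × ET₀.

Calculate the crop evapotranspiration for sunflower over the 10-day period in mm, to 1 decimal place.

30.3 mm

ET₀ = 0.84 × 3.4 = 2.8560 mm/d
ETc = Kc × ET₀ = 1.06 × 2.8560 = 3.0274 mm/d
Over 10 days: 3.0274 × 10 = 30.274 mm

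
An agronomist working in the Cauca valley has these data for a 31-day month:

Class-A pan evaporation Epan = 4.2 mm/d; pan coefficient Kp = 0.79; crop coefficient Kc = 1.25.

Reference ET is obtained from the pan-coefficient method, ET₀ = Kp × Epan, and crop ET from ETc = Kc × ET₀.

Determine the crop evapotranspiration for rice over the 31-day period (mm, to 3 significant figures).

ET₀ = 0.79 × 4.2 = 3.3180 mm/d
ETc = Kc × ET₀ = 1.25 × 3.3180 = 4.1475 mm/d
Over 31 days: 4.1475 × 31 = 128.573 mm

129 mm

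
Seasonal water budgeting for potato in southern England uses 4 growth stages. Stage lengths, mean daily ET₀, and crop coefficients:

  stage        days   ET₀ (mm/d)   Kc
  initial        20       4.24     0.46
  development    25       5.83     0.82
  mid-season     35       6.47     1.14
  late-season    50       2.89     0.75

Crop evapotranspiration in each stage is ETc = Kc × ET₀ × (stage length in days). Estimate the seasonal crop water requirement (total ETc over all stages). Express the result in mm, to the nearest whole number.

525 mm

initial: 0.46 × 4.24 × 20 = 39.01 mm
development: 0.82 × 5.83 × 25 = 119.52 mm
mid-season: 1.14 × 6.47 × 35 = 258.15 mm
late-season: 0.75 × 2.89 × 50 = 108.38 mm
Seasonal total = 525.06 mm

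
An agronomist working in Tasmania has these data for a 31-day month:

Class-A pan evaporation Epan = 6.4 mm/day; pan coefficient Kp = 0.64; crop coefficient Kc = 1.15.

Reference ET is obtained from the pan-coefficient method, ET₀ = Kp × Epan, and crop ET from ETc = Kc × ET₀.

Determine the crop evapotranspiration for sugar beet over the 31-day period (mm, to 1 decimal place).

146.0 mm

ET₀ = 0.64 × 6.4 = 4.0960 mm/d
ETc = Kc × ET₀ = 1.15 × 4.0960 = 4.7104 mm/d
Over 31 days: 4.7104 × 31 = 146.022 mm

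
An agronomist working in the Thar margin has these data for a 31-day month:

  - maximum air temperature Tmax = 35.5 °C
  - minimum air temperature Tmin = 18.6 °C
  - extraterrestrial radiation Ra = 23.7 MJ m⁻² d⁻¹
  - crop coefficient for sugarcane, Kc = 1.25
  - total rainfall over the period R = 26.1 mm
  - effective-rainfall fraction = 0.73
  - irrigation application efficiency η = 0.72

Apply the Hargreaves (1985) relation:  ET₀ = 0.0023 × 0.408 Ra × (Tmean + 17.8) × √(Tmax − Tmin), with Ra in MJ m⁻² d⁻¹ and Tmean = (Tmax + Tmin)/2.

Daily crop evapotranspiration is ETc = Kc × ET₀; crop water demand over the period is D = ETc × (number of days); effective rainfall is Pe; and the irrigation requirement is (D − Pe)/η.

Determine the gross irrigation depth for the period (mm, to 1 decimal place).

194.2 mm

Tmean = (35.5 + 18.6)/2 = 27.05 °C
0.408 Ra = 0.408 × 23.7 = 9.6696 mm/d equivalent
ET₀ = 0.0023 × 9.6696 × (27.05 + 17.8) × √16.9 = 0.0023 × 9.6696 × 44.85 × 4.1110 = 4.1006 mm/d
ETc = Kc × ET₀ = 1.25 × 4.1006 = 5.1258 mm/d
Crop demand D = ETc × 31 d = 5.1258 × 31 = 158.900 mm
Pe = 0.73 × 26.1 = 19.053 mm
D − Pe = 158.900 − 19.053 = 139.847 mm
Gross irrigation = 139.847 / 0.72 = 194.232 mm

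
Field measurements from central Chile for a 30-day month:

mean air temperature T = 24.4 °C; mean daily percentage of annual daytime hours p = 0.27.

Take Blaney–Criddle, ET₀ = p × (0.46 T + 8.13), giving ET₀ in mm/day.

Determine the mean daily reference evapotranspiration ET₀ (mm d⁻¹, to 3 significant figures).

5.23 mm d⁻¹

ET₀ = 0.27 × (0.46 × 24.4 + 8.13) = 0.27 × 19.354 = 5.2256 mm/d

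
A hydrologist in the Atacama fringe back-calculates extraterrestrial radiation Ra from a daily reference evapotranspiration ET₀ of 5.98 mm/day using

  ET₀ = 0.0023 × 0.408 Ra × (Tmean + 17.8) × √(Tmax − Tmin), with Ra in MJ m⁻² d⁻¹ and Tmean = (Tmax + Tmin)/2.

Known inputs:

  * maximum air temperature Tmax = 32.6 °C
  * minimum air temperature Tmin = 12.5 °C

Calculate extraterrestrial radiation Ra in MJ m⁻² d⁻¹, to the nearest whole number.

35 MJ m⁻² d⁻¹

Tmean = (32.6+12.5)/2 = 22.55 °C; ΔT = 20.1
Ra = ET₀ / [0.0023 × 0.408 × (Tmean+17.8) × √ΔT]
   = 5.98 / (0.0023 × 0.408 × 40.35 × 4.4833) = 35.227 MJ m⁻² d⁻¹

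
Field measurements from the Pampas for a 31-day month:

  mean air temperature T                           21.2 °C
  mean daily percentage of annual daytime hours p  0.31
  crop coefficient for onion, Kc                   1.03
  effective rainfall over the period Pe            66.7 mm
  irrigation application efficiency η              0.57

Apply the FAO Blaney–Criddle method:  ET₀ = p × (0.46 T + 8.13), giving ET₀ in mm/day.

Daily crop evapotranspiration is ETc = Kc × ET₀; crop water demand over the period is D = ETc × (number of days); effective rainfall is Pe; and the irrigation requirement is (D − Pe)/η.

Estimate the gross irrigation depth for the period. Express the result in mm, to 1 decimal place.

ET₀ = 0.31 × (0.46 × 21.2 + 8.13) = 0.31 × 17.882 = 5.5434 mm/d
ETc = Kc × ET₀ = 1.03 × 5.5434 = 5.7097 mm/d
Crop demand D = ETc × 31 d = 5.7097 × 31 = 177.001 mm
D − Pe = 177.001 − 66.7 = 110.301 mm
Gross irrigation = 110.301 / 0.57 = 193.511 mm

193.5 mm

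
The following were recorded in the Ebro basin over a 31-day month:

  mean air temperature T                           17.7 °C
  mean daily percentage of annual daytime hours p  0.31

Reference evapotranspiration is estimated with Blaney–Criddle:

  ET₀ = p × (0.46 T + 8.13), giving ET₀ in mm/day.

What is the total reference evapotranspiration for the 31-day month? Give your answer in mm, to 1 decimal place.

ET₀ = 0.31 × (0.46 × 17.7 + 8.13) = 0.31 × 16.272 = 5.0443 mm/d
Monthly total = 5.0443 × 31 = 156.373 mm

156.4 mm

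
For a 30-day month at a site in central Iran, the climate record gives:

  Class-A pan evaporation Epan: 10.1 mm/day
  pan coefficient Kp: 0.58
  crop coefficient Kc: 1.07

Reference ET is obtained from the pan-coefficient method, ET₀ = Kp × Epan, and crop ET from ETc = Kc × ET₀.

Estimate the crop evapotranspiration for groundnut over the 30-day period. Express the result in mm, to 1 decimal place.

188.0 mm

ET₀ = 0.58 × 10.1 = 5.8580 mm/d
ETc = Kc × ET₀ = 1.07 × 5.8580 = 6.2681 mm/d
Over 30 days: 6.2681 × 30 = 188.043 mm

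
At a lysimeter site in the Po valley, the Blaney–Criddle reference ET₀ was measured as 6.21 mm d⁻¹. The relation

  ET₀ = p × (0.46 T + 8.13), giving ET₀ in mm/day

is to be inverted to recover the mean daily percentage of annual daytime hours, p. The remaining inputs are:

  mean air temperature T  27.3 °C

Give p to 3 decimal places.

p = ET₀ / (0.46 T + 8.13) = 6.21 / (0.46 × 27.3 + 8.13) = 6.21 / 20.688 = 0.3002

0.300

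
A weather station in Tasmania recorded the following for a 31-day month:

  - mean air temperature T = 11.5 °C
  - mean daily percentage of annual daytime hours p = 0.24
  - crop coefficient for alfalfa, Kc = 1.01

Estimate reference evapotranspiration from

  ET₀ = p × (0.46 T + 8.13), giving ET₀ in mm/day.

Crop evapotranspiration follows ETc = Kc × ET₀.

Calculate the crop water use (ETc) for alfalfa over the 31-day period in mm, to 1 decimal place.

100.8 mm

ET₀ = 0.24 × (0.46 × 11.5 + 8.13) = 0.24 × 13.420 = 3.2208 mm/d
ETc = Kc × ET₀ = 1.01 × 3.2208 = 3.2530 mm/d
Over 31 days: 3.2530 × 31 = 100.843 mm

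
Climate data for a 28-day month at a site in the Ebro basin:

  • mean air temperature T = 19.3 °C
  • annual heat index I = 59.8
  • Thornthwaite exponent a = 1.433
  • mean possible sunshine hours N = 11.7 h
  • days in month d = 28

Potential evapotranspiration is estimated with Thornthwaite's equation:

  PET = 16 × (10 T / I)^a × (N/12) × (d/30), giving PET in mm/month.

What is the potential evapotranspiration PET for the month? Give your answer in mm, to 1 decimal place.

10T/I = 10 × 19.3 / 59.8 = 3.2274
(10T/I)^a = 3.2274^1.433 = 5.3603
Uncorrected PET = 16 × 5.3603 = 85.765 mm
Correction = (N/12)(d/30) = (11.7/12)(28/30) = 0.9100
PET = 85.765 × 0.9100 = 78.046 mm/month

78.0 mm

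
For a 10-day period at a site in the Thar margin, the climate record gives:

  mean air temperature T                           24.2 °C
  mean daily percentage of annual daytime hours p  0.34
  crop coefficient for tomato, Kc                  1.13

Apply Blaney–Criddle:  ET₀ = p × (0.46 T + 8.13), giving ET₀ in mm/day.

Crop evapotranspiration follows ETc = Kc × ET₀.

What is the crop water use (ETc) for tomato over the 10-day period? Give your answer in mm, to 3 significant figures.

74.0 mm

ET₀ = 0.34 × (0.46 × 24.2 + 8.13) = 0.34 × 19.262 = 6.5491 mm/d
ETc = Kc × ET₀ = 1.13 × 6.5491 = 7.4005 mm/d
Over 10 days: 7.4005 × 10 = 74.005 mm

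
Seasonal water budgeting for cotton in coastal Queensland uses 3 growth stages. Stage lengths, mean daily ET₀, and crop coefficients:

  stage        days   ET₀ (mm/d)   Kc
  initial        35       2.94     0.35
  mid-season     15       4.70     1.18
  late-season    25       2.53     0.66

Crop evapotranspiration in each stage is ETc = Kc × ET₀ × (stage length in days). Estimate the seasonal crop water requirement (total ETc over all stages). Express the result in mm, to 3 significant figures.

initial: 0.35 × 2.94 × 35 = 36.02 mm
mid-season: 1.18 × 4.70 × 15 = 83.19 mm
late-season: 0.66 × 2.53 × 25 = 41.75 mm
Seasonal total = 160.96 mm

161 mm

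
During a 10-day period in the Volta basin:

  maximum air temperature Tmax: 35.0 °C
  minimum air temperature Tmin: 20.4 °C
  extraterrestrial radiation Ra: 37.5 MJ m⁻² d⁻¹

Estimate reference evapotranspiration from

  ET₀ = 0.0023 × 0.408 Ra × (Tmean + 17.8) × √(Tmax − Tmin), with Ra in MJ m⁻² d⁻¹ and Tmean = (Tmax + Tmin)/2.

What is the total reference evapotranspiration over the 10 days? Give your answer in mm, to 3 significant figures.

61.2 mm

Tmean = (35.0 + 20.4)/2 = 27.70 °C
0.408 Ra = 0.408 × 37.5 = 15.3000 mm/d equivalent
ET₀ = 0.0023 × 15.3000 × (27.70 + 17.8) × √14.6 = 0.0023 × 15.3000 × 45.50 × 3.8210 = 6.1180 mm/d
Over 10 days: 6.1180 × 10 = 61.180 mm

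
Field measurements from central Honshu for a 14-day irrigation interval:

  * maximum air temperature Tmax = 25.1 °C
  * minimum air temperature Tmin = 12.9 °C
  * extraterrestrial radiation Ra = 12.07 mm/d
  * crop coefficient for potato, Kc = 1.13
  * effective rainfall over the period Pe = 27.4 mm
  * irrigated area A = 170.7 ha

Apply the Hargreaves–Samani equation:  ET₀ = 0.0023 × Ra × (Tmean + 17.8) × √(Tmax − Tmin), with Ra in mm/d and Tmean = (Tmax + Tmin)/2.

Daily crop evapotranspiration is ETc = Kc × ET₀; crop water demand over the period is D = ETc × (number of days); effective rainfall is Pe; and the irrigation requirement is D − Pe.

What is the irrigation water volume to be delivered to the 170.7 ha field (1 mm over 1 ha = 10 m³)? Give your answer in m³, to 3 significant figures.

49600 m³

Tmean = (25.1 + 12.9)/2 = 19.00 °C
ET₀ = 0.0023 × 12.07 × (19.00 + 17.8) × √12.2 = 0.0023 × 12.07 × 36.80 × 3.4928 = 3.5683 mm/d
ETc = Kc × ET₀ = 1.13 × 3.5683 = 4.0322 mm/d
Crop demand D = ETc × 14 d = 4.0322 × 14 = 56.451 mm
D − Pe = 56.451 − 27.4 = 29.051 mm
Volume = 29.051 mm × 170.7 ha × 10 = 49590.1 m³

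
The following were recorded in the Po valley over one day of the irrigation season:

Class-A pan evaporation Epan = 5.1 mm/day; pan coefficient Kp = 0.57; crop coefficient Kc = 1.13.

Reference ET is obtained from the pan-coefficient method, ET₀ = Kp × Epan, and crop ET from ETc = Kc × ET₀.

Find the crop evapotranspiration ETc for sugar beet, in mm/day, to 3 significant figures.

ET₀ = 0.57 × 5.1 = 2.9070 mm/d
ETc = Kc × ET₀ = 1.13 × 2.9070 = 3.2849 mm/d

3.28 mm/day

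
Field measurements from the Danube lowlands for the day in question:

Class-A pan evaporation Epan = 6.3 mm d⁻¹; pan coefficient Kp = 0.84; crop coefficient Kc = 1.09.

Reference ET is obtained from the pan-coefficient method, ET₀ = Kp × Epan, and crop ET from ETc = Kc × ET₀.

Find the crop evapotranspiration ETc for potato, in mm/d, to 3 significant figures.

5.77 mm/d

ET₀ = 0.84 × 6.3 = 5.2920 mm/d
ETc = Kc × ET₀ = 1.09 × 5.2920 = 5.7683 mm/d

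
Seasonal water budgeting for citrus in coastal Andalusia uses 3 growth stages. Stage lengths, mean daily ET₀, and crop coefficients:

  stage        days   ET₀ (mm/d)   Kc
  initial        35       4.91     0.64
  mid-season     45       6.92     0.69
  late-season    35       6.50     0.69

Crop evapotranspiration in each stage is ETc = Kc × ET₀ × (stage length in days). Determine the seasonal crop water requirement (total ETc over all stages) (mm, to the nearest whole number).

482 mm

initial: 0.64 × 4.91 × 35 = 109.98 mm
mid-season: 0.69 × 6.92 × 45 = 214.87 mm
late-season: 0.69 × 6.50 × 35 = 156.98 mm
Seasonal total = 481.83 mm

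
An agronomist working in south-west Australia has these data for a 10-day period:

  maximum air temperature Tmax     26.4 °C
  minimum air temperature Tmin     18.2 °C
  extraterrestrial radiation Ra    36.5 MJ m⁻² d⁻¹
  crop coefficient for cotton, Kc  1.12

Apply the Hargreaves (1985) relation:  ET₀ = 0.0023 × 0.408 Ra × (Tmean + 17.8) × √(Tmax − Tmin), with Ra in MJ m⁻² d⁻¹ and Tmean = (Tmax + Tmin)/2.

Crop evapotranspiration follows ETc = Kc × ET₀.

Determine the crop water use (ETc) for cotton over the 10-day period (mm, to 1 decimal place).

Tmean = (26.4 + 18.2)/2 = 22.30 °C
0.408 Ra = 0.408 × 36.5 = 14.8920 mm/d equivalent
ET₀ = 0.0023 × 14.8920 × (22.30 + 17.8) × √8.2 = 0.0023 × 14.8920 × 40.10 × 2.8636 = 3.9331 mm/d
ETc = Kc × ET₀ = 1.12 × 3.9331 = 4.4051 mm/d
Over 10 days: 4.4051 × 10 = 44.051 mm

44.1 mm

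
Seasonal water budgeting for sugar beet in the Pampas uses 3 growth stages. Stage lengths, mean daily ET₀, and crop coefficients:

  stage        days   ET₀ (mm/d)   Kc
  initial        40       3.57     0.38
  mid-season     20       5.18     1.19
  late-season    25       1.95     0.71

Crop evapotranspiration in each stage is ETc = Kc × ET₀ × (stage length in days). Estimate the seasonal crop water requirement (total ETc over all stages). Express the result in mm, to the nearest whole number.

initial: 0.38 × 3.57 × 40 = 54.26 mm
mid-season: 1.19 × 5.18 × 20 = 123.28 mm
late-season: 0.71 × 1.95 × 25 = 34.61 mm
Seasonal total = 212.15 mm

212 mm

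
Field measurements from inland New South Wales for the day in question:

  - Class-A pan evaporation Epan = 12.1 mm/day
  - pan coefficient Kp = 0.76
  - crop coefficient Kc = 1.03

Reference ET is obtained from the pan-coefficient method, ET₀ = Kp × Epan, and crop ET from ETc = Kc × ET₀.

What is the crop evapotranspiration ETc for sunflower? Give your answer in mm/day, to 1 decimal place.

ET₀ = 0.76 × 12.1 = 9.1960 mm/d
ETc = Kc × ET₀ = 1.03 × 9.1960 = 9.4719 mm/d

9.5 mm/day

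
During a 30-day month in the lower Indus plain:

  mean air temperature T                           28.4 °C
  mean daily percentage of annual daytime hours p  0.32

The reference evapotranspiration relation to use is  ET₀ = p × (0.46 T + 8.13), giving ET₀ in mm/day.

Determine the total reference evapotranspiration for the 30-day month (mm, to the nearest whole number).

203 mm

ET₀ = 0.32 × (0.46 × 28.4 + 8.13) = 0.32 × 21.194 = 6.7821 mm/d
Monthly total = 6.7821 × 30 = 203.463 mm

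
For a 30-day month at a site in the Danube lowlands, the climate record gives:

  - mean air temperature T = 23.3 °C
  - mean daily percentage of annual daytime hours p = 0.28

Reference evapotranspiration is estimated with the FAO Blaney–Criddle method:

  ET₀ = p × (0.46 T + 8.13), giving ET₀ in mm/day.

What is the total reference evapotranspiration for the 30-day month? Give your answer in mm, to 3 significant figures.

158 mm

ET₀ = 0.28 × (0.46 × 23.3 + 8.13) = 0.28 × 18.848 = 5.2774 mm/d
Monthly total = 5.2774 × 30 = 158.322 mm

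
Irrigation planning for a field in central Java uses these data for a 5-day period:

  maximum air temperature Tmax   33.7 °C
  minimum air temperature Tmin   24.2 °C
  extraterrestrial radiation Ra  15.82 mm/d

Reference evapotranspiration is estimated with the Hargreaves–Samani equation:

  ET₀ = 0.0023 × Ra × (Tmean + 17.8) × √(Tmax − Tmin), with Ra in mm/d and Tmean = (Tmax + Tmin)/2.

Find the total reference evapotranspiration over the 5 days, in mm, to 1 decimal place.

Tmean = (33.7 + 24.2)/2 = 28.95 °C
ET₀ = 0.0023 × 15.82 × (28.95 + 17.8) × √9.5 = 0.0023 × 15.82 × 46.75 × 3.0822 = 5.2430 mm/d
Over 5 days: 5.2430 × 5 = 26.215 mm

26.2 mm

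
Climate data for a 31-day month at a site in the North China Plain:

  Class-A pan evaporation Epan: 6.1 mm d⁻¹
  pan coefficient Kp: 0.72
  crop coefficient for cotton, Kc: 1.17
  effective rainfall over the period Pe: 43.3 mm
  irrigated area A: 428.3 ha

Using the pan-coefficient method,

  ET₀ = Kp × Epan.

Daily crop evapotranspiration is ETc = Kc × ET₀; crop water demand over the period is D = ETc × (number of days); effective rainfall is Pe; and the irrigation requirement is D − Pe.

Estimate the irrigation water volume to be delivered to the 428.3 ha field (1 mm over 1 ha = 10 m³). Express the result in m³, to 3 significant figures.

497000 m³

ET₀ = 0.72 × 6.1 = 4.3920 mm/d
ETc = Kc × ET₀ = 1.17 × 4.3920 = 5.1386 mm/d
Crop demand D = ETc × 31 d = 5.1386 × 31 = 159.297 mm
D − Pe = 159.297 − 43.3 = 115.997 mm
Volume = 115.997 mm × 428.3 ha × 10 = 496815.2 m³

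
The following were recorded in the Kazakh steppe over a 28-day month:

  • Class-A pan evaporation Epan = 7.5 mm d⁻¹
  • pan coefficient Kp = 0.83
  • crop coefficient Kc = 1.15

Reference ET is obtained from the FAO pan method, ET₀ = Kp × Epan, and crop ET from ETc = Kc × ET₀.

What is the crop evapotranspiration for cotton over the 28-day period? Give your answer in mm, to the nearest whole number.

200 mm

ET₀ = 0.83 × 7.5 = 6.2250 mm/d
ETc = Kc × ET₀ = 1.15 × 6.2250 = 7.1588 mm/d
Over 28 days: 7.1588 × 28 = 200.446 mm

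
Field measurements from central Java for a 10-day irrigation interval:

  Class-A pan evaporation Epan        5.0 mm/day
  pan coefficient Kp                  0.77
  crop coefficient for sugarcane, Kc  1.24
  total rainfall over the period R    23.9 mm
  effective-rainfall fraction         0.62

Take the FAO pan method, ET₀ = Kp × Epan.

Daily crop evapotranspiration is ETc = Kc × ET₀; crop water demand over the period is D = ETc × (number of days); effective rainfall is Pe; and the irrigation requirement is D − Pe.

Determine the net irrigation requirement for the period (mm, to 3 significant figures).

ET₀ = 0.77 × 5.0 = 3.8500 mm/d
ETc = Kc × ET₀ = 1.24 × 3.8500 = 4.7740 mm/d
Crop demand D = ETc × 10 d = 4.7740 × 10 = 47.740 mm
Pe = 0.62 × 23.9 = 14.818 mm
D − Pe = 47.740 − 14.818 = 32.922 mm

32.9 mm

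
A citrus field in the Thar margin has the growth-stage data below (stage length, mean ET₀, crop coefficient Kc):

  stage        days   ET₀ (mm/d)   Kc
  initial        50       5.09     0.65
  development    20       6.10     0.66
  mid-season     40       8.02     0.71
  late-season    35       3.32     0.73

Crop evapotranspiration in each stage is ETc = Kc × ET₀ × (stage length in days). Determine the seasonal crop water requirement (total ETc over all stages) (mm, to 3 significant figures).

initial: 0.65 × 5.09 × 50 = 165.43 mm
development: 0.66 × 6.10 × 20 = 80.52 mm
mid-season: 0.71 × 8.02 × 40 = 227.77 mm
late-season: 0.73 × 3.32 × 35 = 84.83 mm
Seasonal total = 558.55 mm

559 mm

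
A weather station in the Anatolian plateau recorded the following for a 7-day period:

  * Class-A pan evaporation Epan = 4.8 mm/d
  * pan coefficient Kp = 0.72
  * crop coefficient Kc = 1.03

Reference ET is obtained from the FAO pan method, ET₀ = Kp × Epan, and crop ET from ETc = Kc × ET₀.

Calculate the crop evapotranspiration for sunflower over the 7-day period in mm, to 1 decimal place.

24.9 mm

ET₀ = 0.72 × 4.8 = 3.4560 mm/d
ETc = Kc × ET₀ = 1.03 × 3.4560 = 3.5597 mm/d
Over 7 days: 3.5597 × 7 = 24.918 mm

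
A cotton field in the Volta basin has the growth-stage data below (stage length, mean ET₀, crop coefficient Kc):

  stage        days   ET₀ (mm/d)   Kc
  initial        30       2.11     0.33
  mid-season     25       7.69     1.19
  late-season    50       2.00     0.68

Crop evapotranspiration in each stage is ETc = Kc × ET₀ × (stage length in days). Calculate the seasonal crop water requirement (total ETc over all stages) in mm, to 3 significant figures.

318 mm

initial: 0.33 × 2.11 × 30 = 20.89 mm
mid-season: 1.19 × 7.69 × 25 = 228.78 mm
late-season: 0.68 × 2.00 × 50 = 68.00 mm
Seasonal total = 317.67 mm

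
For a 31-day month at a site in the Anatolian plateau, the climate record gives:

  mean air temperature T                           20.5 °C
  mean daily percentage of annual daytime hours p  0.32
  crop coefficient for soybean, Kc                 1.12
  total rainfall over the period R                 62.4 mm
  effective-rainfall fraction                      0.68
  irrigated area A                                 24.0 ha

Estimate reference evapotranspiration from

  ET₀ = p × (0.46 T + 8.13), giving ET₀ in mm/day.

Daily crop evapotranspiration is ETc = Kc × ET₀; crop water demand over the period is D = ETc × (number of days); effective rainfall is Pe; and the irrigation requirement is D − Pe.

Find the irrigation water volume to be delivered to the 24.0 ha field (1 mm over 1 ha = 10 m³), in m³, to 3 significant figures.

ET₀ = 0.32 × (0.46 × 20.5 + 8.13) = 0.32 × 17.560 = 5.6192 mm/d
ETc = Kc × ET₀ = 1.12 × 5.6192 = 6.2935 mm/d
Crop demand D = ETc × 31 d = 6.2935 × 31 = 195.099 mm
Pe = 0.68 × 62.4 = 42.432 mm
D − Pe = 195.099 − 42.432 = 152.667 mm
Volume = 152.667 mm × 24.0 ha × 10 = 36640.1 m³

36600 m³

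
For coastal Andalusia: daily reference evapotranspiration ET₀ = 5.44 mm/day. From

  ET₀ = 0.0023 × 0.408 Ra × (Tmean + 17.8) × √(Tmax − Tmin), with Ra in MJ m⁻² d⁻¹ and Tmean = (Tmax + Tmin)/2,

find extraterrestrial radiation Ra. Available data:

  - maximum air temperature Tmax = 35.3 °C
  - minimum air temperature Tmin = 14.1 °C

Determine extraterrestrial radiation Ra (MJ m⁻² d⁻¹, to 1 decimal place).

Tmean = (35.3+14.1)/2 = 24.70 °C; ΔT = 21.2
Ra = ET₀ / [0.0023 × 0.408 × (Tmean+17.8) × √ΔT]
   = 5.44 / (0.0023 × 0.408 × 42.50 × 4.6043) = 29.625 MJ m⁻² d⁻¹

29.6 MJ m⁻² d⁻¹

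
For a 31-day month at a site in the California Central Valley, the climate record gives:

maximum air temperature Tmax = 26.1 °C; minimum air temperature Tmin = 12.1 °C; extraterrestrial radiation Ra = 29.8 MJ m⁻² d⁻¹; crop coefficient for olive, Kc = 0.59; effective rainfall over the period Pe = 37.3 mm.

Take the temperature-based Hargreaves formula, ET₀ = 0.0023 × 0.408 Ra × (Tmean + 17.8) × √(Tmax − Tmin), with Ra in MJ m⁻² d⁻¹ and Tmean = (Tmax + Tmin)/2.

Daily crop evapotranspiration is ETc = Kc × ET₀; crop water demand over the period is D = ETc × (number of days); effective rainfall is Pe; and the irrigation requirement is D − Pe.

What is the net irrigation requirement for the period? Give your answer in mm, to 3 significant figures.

Tmean = (26.1 + 12.1)/2 = 19.10 °C
0.408 Ra = 0.408 × 29.8 = 12.1584 mm/d equivalent
ET₀ = 0.0023 × 12.1584 × (19.10 + 17.8) × √14.0 = 0.0023 × 12.1584 × 36.90 × 3.7417 = 3.8610 mm/d
ETc = Kc × ET₀ = 0.59 × 3.8610 = 2.2780 mm/d
Crop demand D = ETc × 31 d = 2.2780 × 31 = 70.618 mm
D − Pe = 70.618 − 37.3 = 33.318 mm

33.3 mm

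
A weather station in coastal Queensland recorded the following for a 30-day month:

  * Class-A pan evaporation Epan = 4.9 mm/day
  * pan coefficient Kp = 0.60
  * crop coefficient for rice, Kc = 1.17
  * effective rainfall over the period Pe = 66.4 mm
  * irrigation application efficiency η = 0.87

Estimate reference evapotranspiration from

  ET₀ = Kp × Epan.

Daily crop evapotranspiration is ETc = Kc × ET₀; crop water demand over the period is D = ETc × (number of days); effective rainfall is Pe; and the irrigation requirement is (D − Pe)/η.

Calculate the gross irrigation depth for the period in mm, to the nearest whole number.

ET₀ = 0.60 × 4.9 = 2.9400 mm/d
ETc = Kc × ET₀ = 1.17 × 2.9400 = 3.4398 mm/d
Crop demand D = ETc × 30 d = 3.4398 × 30 = 103.194 mm
D − Pe = 103.194 − 66.4 = 36.794 mm
Gross irrigation = 36.794 / 0.87 = 42.292 mm

42 mm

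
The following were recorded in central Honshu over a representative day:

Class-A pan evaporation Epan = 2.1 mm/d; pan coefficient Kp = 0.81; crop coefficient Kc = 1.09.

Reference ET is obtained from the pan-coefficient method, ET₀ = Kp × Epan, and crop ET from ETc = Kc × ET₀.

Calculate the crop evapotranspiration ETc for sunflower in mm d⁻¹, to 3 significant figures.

ET₀ = 0.81 × 2.1 = 1.7010 mm/d
ETc = Kc × ET₀ = 1.09 × 1.7010 = 1.8541 mm/d

1.85 mm d⁻¹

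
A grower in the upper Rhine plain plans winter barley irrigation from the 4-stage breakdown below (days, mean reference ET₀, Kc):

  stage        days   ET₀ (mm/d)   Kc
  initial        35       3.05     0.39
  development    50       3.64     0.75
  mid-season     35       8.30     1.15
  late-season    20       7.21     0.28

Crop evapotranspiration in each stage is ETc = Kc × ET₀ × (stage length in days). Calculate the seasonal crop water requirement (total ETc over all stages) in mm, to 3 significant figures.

553 mm

initial: 0.39 × 3.05 × 35 = 41.63 mm
development: 0.75 × 3.64 × 50 = 136.50 mm
mid-season: 1.15 × 8.30 × 35 = 334.08 mm
late-season: 0.28 × 7.21 × 20 = 40.38 mm
Seasonal total = 552.59 mm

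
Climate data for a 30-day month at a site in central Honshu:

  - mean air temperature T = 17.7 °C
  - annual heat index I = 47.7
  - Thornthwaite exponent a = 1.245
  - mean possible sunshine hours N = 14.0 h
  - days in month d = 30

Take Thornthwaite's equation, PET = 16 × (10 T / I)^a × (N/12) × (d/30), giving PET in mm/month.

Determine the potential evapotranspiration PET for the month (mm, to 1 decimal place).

95.5 mm

10T/I = 10 × 17.7 / 47.7 = 3.7107
(10T/I)^a = 3.7107^1.245 = 5.1165
Uncorrected PET = 16 × 5.1165 = 81.864 mm
Correction = (N/12)(d/30) = (14.0/12)(30/30) = 1.1667
PET = 81.864 × 1.1667 = 95.511 mm/month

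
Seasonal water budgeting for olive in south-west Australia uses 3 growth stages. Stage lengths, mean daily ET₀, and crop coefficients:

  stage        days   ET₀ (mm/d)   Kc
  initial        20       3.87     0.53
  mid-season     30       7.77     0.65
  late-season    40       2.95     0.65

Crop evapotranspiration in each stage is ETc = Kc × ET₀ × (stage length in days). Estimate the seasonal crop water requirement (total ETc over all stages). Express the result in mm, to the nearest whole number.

initial: 0.53 × 3.87 × 20 = 41.02 mm
mid-season: 0.65 × 7.77 × 30 = 151.52 mm
late-season: 0.65 × 2.95 × 40 = 76.70 mm
Seasonal total = 269.24 mm

269 mm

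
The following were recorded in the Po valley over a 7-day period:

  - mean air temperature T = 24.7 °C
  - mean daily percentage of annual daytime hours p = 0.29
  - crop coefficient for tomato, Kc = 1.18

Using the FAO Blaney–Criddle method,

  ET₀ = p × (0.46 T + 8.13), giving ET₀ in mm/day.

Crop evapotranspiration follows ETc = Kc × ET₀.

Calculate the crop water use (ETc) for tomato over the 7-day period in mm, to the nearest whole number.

ET₀ = 0.29 × (0.46 × 24.7 + 8.13) = 0.29 × 19.492 = 5.6527 mm/d
ETc = Kc × ET₀ = 1.18 × 5.6527 = 6.6702 mm/d
Over 7 days: 6.6702 × 7 = 46.691 mm

47 mm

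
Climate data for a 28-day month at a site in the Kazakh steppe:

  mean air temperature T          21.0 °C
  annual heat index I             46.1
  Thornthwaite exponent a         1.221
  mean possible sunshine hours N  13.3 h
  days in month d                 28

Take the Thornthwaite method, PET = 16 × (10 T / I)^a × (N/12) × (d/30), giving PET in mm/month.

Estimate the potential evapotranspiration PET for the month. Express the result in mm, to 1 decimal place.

105.4 mm

10T/I = 10 × 21.0 / 46.1 = 4.5553
(10T/I)^a = 4.5553^1.221 = 6.3687
Uncorrected PET = 16 × 6.3687 = 101.899 mm
Correction = (N/12)(d/30) = (13.3/12)(28/30) = 1.0344
PET = 101.899 × 1.0344 = 105.404 mm/month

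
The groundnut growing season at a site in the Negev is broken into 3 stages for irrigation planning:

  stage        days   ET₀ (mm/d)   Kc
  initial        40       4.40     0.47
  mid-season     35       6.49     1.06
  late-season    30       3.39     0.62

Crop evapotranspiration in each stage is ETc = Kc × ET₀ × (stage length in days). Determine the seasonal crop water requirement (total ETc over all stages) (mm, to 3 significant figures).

initial: 0.47 × 4.40 × 40 = 82.72 mm
mid-season: 1.06 × 6.49 × 35 = 240.78 mm
late-season: 0.62 × 3.39 × 30 = 63.05 mm
Seasonal total = 386.55 mm

387 mm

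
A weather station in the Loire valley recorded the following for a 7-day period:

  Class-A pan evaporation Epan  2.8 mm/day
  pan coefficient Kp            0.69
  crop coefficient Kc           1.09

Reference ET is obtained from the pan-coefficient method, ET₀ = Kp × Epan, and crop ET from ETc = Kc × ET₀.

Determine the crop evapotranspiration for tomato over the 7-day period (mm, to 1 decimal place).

ET₀ = 0.69 × 2.8 = 1.9320 mm/d
ETc = Kc × ET₀ = 1.09 × 1.9320 = 2.1059 mm/d
Over 7 days: 2.1059 × 7 = 14.741 mm

14.7 mm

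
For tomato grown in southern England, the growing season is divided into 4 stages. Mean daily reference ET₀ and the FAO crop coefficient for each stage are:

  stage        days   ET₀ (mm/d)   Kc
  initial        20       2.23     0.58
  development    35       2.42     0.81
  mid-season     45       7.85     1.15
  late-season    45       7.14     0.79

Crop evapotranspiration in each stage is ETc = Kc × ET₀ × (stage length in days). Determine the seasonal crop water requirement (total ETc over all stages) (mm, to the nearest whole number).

755 mm

initial: 0.58 × 2.23 × 20 = 25.87 mm
development: 0.81 × 2.42 × 35 = 68.61 mm
mid-season: 1.15 × 7.85 × 45 = 406.24 mm
late-season: 0.79 × 7.14 × 45 = 253.83 mm
Seasonal total = 754.55 mm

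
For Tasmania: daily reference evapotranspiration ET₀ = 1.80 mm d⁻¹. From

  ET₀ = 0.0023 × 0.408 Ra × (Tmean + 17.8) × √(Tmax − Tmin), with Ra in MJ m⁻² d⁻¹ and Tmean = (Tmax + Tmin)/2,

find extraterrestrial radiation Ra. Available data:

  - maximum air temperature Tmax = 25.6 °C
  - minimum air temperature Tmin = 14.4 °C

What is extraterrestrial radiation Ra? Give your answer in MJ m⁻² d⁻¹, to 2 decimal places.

15.16 MJ m⁻² d⁻¹

Tmean = (25.6+14.4)/2 = 20.00 °C; ΔT = 11.2
Ra = ET₀ / [0.0023 × 0.408 × (Tmean+17.8) × √ΔT]
   = 1.80 / (0.0023 × 0.408 × 37.80 × 3.3466) = 15.163 MJ m⁻² d⁻¹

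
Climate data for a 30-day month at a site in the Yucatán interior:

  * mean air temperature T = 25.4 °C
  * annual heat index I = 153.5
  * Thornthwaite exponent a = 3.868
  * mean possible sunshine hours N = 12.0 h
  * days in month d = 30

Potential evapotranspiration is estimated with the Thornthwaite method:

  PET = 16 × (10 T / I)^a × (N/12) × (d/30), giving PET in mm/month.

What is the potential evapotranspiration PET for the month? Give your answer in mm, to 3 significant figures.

112 mm

10T/I = 10 × 25.4 / 153.5 = 1.6547
(10T/I)^a = 1.6547^3.868 = 7.0147
Uncorrected PET = 16 × 7.0147 = 112.235 mm
Correction = (N/12)(d/30) = (12.0/12)(30/30) = 1.0000
PET = 112.235 × 1.0000 = 112.235 mm/month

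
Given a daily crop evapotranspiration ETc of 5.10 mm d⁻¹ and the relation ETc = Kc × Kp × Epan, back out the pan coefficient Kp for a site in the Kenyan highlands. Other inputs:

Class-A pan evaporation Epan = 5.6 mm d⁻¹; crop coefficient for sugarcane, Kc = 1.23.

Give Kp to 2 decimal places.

ETc = Kc × Kp × Epan  ⇒  Kp = ETc / (Kc × Epan)
Kp = 5.10 / (1.23 × 5.6) = 5.10 / 6.888 = 0.7404

0.74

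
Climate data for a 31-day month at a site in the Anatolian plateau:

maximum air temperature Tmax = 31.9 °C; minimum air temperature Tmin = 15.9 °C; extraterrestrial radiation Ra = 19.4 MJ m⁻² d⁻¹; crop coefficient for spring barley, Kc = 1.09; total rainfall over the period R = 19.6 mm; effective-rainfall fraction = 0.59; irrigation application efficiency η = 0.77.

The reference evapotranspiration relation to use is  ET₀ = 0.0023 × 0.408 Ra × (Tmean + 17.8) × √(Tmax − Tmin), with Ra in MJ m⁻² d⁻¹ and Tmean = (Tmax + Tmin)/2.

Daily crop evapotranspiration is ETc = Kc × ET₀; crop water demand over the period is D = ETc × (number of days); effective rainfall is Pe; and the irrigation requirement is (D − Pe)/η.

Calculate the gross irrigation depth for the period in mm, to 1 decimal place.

Tmean = (31.9 + 15.9)/2 = 23.90 °C
0.408 Ra = 0.408 × 19.4 = 7.9152 mm/d equivalent
ET₀ = 0.0023 × 7.9152 × (23.90 + 17.8) × √16.0 = 0.0023 × 7.9152 × 41.70 × 4.0000 = 3.0366 mm/d
ETc = Kc × ET₀ = 1.09 × 3.0366 = 3.3099 mm/d
Crop demand D = ETc × 31 d = 3.3099 × 31 = 102.607 mm
Pe = 0.59 × 19.6 = 11.564 mm
D − Pe = 102.607 − 11.564 = 91.043 mm
Gross irrigation = 91.043 / 0.77 = 118.238 mm

118.2 mm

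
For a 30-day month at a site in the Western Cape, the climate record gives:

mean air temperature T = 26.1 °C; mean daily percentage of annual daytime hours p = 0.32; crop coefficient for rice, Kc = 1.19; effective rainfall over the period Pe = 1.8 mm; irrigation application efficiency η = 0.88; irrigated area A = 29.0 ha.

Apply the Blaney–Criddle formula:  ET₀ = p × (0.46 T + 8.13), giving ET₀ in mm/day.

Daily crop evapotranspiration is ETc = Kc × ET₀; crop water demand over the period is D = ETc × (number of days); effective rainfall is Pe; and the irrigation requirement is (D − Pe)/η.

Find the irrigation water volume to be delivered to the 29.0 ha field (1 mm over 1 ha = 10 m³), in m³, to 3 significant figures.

ET₀ = 0.32 × (0.46 × 26.1 + 8.13) = 0.32 × 20.136 = 6.4435 mm/d
ETc = Kc × ET₀ = 1.19 × 6.4435 = 7.6678 mm/d
Crop demand D = ETc × 30 d = 7.6678 × 30 = 230.034 mm
D − Pe = 230.034 − 1.8 = 228.234 mm
Gross irrigation = 228.234 / 0.88 = 259.357 mm
Volume = 259.357 mm × 29.0 ha × 10 = 75213.5 m³

75200 m³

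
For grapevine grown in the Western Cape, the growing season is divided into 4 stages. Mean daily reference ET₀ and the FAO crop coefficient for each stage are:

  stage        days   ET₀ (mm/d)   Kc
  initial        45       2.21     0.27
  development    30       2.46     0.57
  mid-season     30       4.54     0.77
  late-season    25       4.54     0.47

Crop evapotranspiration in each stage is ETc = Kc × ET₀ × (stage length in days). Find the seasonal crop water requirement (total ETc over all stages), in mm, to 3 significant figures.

initial: 0.27 × 2.21 × 45 = 26.85 mm
development: 0.57 × 2.46 × 30 = 42.07 mm
mid-season: 0.77 × 4.54 × 30 = 104.87 mm
late-season: 0.47 × 4.54 × 25 = 53.35 mm
Seasonal total = 227.14 mm

227 mm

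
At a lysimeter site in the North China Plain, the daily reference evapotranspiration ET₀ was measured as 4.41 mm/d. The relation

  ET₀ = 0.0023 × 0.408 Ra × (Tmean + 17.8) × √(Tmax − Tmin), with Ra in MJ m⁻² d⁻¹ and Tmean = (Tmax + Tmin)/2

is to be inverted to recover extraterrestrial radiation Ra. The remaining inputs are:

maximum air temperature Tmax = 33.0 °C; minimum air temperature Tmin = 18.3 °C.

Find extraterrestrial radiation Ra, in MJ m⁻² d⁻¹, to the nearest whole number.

28 MJ m⁻² d⁻¹

Tmean = (33.0+18.3)/2 = 25.65 °C; ΔT = 14.7
Ra = ET₀ / [0.0023 × 0.408 × (Tmean+17.8) × √ΔT]
   = 4.41 / (0.0023 × 0.408 × 43.45 × 3.8341) = 28.210 MJ m⁻² d⁻¹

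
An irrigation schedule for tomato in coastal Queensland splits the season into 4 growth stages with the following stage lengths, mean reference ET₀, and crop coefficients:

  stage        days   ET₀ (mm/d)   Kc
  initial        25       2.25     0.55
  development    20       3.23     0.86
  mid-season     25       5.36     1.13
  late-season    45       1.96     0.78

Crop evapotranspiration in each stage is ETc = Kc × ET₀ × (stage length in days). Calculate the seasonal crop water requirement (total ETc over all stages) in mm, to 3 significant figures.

initial: 0.55 × 2.25 × 25 = 30.94 mm
development: 0.86 × 3.23 × 20 = 55.56 mm
mid-season: 1.13 × 5.36 × 25 = 151.42 mm
late-season: 0.78 × 1.96 × 45 = 68.80 mm
Seasonal total = 306.72 mm

307 mm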